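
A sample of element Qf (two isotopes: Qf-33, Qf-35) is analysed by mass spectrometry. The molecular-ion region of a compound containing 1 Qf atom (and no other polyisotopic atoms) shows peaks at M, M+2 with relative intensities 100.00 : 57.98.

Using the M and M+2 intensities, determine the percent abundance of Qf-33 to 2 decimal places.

63.30%

If p is the fraction of Qf that is Qf-33, then I(M+2)/I(M) = [C(1,1)·p^0·(1−p)] / p^1 = 1·(1−p)/p = 57.98/100.00 = 0.5798
(1−p)/p = 0.5798/1 = 0.5798  ⇒  p = 1/(1 + 0.5798) = 0.6330
Qf-33: 63.30%, Qf-35: 36.70%.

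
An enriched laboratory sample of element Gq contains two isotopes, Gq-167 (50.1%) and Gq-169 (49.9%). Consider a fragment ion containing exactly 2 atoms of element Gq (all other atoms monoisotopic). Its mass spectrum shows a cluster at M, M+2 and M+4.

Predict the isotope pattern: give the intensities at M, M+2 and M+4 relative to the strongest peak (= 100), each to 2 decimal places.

Each Gq atom is independently Gq-167 (p = 0.501) or Gq-169 (q = 0.499); the cluster is the binomial expansion (p + q)^2.
P(M) = 0.501^2 = 0.251001
P(M+2) = 2 × 0.501^1 × 0.499^1 = 0.499998
P(M+4) = 0.499^2 = 0.249001
The M+2 peak is largest (0.499998); scaling to 100 gives 50.20 : 100.00 : 49.80.

50.20 : 100.00 : 49.80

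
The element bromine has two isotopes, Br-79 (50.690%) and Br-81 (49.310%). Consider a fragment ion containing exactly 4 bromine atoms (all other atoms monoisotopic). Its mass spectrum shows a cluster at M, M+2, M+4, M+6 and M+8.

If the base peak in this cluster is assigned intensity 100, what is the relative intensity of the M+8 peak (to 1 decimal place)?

Binomial terms of (0.50690 + 0.49310)^4: M 0.0660, M+2 0.2569, M+4 0.3749, M+6 0.2431, M+8 0.0591 → M+4 is the base peak.
P(M+4) = C(4,2) × 0.50690^2 × 0.49310^2 = 6 × 0.25694761 × 0.24314761 = 0.374857 (base)
P(M+8) = C(4,4) × 0.50690^0 × 0.49310^4 = 1 × 1.0000 × 0.05912076 = 0.059121
Relative intensity = 0.059121 / 0.374857 × 100 = 15.8

15.8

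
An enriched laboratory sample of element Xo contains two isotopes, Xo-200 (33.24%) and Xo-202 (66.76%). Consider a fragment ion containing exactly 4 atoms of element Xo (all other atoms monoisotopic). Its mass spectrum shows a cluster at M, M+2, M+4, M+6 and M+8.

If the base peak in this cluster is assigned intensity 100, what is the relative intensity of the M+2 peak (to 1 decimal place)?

(0.3324 + 0.6676)^4 gives M 0.0122, M+2 0.0981, M+4 0.2955, M+6 0.3956, M+8 0.1986; the largest is M+6.
P(M+6) = C(4,3) × 0.3324^1 × 0.6676^3 = 4 × 0.3324 × 0.29754248 = 0.395612 (base)
P(M+2) = C(4,1) × 0.3324^3 × 0.6676^1 = 4 × 0.0367268 × 0.6676 = 0.098075
Relative intensity = 0.098075 / 0.395612 × 100 = 24.8

24.8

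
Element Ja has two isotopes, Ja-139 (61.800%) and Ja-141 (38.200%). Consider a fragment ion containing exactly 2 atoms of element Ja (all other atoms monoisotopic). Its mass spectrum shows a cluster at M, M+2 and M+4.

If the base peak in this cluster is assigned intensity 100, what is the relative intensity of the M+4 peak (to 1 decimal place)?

Binomial terms of (0.61800 + 0.38200)^2: M 0.3819, M+2 0.4722, M+4 0.1459 → M+2 is the base peak.
P(M+2) = C(2,1) × 0.61800^1 × 0.38200^1 = 2 × 0.6180 × 0.3820 = 0.472152 (base)
P(M+4) = C(2,2) × 0.61800^0 × 0.38200^2 = 1 × 1.0000 × 0.145924 = 0.145924
Relative intensity = 0.145924 / 0.472152 × 100 = 30.9

30.9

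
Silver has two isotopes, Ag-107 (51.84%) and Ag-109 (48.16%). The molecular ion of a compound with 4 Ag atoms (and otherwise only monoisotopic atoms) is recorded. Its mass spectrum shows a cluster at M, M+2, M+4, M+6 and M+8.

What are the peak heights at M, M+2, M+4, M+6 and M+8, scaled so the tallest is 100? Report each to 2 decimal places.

The 4 Ag atoms are independent, so intensities follow the terms of (0.5184 + 0.4816)^4.
P(M) = 0.5184^4 = 0.072220
P(M+2) = 4 × 0.5184^3 × 0.4816^1 = 0.268375
P(M+4) = 6 × 0.5184^2 × 0.4816^2 = 0.373985
P(M+6) = 4 × 0.5184^1 × 0.4816^3 = 0.231624
P(M+8) = 0.4816^4 = 0.053795
The M+4 peak is largest (0.373985); scaling to 100 gives 19.31 : 71.76 : 100.00 : 61.93 : 14.38.

19.31 : 71.76 : 100.00 : 61.93 : 14.38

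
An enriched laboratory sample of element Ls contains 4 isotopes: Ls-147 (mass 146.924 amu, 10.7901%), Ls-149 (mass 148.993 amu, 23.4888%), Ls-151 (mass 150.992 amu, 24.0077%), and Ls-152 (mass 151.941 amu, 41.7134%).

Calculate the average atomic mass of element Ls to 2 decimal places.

The abundance-weighted mean is 0.107901 × 146.924 + 0.234888 × 148.993 + 0.240077 × 150.992 + 0.417134 × 151.941
= 15.8532 + 34.9967 + 36.2497 + 63.3798 = 150.4794 amu

150.48 amu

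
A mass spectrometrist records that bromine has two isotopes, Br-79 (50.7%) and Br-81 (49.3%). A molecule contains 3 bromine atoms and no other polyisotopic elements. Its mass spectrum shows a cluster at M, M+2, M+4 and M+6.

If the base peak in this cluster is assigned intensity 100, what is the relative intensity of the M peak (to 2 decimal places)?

Binomial terms of (0.507 + 0.493)^3: M 0.1303, M+2 0.3802, M+4 0.3697, M+6 0.1198 → M+2 is the base peak.
P(M+2) = C(3,1) × 0.507^2 × 0.493^1 = 3 × 0.257049 × 0.4930 = 0.380175 (base)
P(M) = C(3,0) × 0.507^3 × 0.493^0 = 1 × 0.13032384 × 1.0000 = 0.130324
Relative intensity = 0.130324 / 0.380175 × 100 = 34.28

34.28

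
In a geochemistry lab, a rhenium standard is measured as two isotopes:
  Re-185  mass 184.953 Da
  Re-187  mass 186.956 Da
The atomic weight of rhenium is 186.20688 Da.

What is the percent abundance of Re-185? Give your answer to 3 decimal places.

Let x be the fractional abundance of Re-185; then Re-187 has abundance 1 − x.
184.953·x + 186.956·(1 − x) = 186.20688
(184.953 − 186.956)·x = 186.20688 − 186.956
x = -0.74912 / -2.003 = 0.37400 → 37.400% Re-185, 62.600% Re-187.

37.400%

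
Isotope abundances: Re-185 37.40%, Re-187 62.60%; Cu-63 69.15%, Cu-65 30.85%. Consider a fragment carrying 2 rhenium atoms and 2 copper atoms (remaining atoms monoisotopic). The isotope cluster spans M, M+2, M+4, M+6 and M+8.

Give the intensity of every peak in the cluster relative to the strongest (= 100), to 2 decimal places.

Rhenium pattern (n=2): 0.139876 : 0.468248 : 0.391876
Copper pattern (n=2): 0.47817225 : 0.4266555 : 0.09517225
Convolve the two distributions (both contribute in 2-u steps):
  M: 0.139876×0.47817225 = 0.066885
  M+2: 0.139876×0.4266555 + 0.468248×0.47817225 = 0.283582
  M+4: 0.139876×0.09517225 + 0.468248×0.4266555 + 0.391876×0.47817225 = 0.400477
  M+6: 0.468248×0.09517225 + 0.391876×0.4266555 = 0.211760
  M+8: 0.391876×0.09517225 = 0.037296
Scale to base peak (0.400477) = 100: 16.70 : 70.81 : 100.00 : 52.88 : 9.31

16.70 : 70.81 : 100.00 : 52.88 : 9.31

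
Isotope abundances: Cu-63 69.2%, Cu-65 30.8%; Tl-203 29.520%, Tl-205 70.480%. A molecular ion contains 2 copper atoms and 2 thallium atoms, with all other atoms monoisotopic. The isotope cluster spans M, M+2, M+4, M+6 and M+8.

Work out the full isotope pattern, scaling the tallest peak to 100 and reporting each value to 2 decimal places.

9.85 : 55.82 : 100.00 : 59.32 : 11.13

Copper pattern (n=2): 0.478864 : 0.426272 : 0.094864
Thallium pattern (n=2): 0.08714304 : 0.41611392 : 0.49674304
Convolve the two distributions (both contribute in 2-u steps):
  M: 0.478864×0.08714304 = 0.041730
  M+2: 0.478864×0.41611392 + 0.426272×0.08714304 = 0.236409
  M+4: 0.478864×0.49674304 + 0.426272×0.41611392 + 0.094864×0.08714304 = 0.423517
  M+6: 0.426272×0.49674304 + 0.094864×0.41611392 = 0.251222
  M+8: 0.094864×0.49674304 = 0.047123
Scale to base peak (0.423517) = 100: 9.85 : 55.82 : 100.00 : 59.32 : 11.13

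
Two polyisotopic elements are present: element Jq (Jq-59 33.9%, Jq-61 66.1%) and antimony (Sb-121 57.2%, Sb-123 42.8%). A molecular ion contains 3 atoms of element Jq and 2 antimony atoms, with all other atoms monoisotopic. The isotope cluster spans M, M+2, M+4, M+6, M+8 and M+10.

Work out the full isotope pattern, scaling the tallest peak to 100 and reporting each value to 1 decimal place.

3.6 : 26.5 : 74.6 : 100.0 : 63.0 : 15.0

Element Jq pattern (n=3): 0.03895822 : 0.22788834 : 0.44434866 : 0.28880478
Antimony pattern (n=2): 0.327184 : 0.489632 : 0.183184
Convolve the two distributions (both contribute in 2-u steps):
  M: 0.03895822×0.327184 = 0.012747
  M+2: 0.03895822×0.489632 + 0.22788834×0.327184 = 0.093637
  M+4: 0.03895822×0.183184 + 0.22788834×0.489632 + 0.44434866×0.327184 = 0.264102
  M+6: 0.22788834×0.183184 + 0.44434866×0.489632 + 0.28880478×0.327184 = 0.353805
  M+8: 0.44434866×0.183184 + 0.28880478×0.489632 = 0.222806
  M+10: 0.28880478×0.183184 = 0.052904
Scale to base peak (0.353805) = 100: 3.6 : 26.5 : 74.6 : 100.0 : 63.0 : 15.0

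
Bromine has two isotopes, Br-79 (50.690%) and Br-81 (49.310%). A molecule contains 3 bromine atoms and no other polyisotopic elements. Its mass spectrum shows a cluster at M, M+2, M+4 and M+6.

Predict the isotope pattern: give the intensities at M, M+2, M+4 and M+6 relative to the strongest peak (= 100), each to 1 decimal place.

The 3 Br atoms are independent, so intensities follow the terms of (0.50690 + 0.49310)^3.
P(M) = 0.50690^3 = 0.130247
P(M+2) = 3 × 0.50690^2 × 0.49310^1 = 0.380103
P(M+4) = 3 × 0.50690^1 × 0.49310^2 = 0.369755
P(M+6) = 0.49310^3 = 0.119896
The M+2 peak is largest (0.380103); scaling to 100 gives 34.3 : 100.0 : 97.3 : 31.5.

34.3 : 100.0 : 97.3 : 31.5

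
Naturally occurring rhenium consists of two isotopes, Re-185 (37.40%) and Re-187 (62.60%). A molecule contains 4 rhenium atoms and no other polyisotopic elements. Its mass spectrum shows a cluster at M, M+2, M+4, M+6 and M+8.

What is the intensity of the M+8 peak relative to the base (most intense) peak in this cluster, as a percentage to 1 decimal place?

41.8%

(0.3740 + 0.6260)^4 gives M 0.0196, M+2 0.1310, M+4 0.3289, M+6 0.3670, M+8 0.1536; the largest is M+6.
P(M+6) = C(4,3) × 0.3740^1 × 0.6260^3 = 4 × 0.3740 × 0.24531438 = 0.366990 (base)
P(M+8) = C(4,4) × 0.3740^0 × 0.6260^4 = 1 × 1.0000 × 0.1535668 = 0.153567
Relative intensity = 0.153567 / 0.366990 × 100 = 41.8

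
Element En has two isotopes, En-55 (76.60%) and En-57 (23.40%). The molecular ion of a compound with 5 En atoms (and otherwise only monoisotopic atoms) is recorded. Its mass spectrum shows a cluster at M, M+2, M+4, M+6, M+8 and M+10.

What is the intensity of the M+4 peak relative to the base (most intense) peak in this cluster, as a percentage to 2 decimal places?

(0.7660 + 0.2340)^5 gives M 0.2637, M+2 0.4028, M+4 0.2461, M+6 0.0752, M+8 0.0115, M+10 0.0007; the largest is M+2.
P(M+2) = C(5,1) × 0.7660^4 × 0.2340^1 = 5 × 0.3442826 × 0.2340 = 0.402811 (base)
P(M+4) = C(5,2) × 0.7660^3 × 0.2340^2 = 10 × 0.4494551 × 0.054756 = 0.246104
Relative intensity = 0.246104 / 0.402811 × 100 = 61.10

61.10%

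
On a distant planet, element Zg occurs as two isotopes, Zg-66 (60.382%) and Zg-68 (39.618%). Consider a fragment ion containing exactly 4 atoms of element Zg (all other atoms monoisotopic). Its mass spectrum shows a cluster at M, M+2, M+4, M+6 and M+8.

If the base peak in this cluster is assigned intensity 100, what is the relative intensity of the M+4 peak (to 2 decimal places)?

98.42

(0.60382 + 0.39618)^4 gives M 0.1329, M+2 0.3489, M+4 0.3434, M+6 0.1502, M+8 0.0246; the largest is M+2.
P(M+2) = C(4,1) × 0.60382^3 × 0.39618^1 = 4 × 0.22015192 × 0.39618 = 0.348879 (base)
P(M+4) = C(4,2) × 0.60382^2 × 0.39618^2 = 6 × 0.36459859 × 0.15695859 = 0.343361
Relative intensity = 0.343361 / 0.348879 × 100 = 98.42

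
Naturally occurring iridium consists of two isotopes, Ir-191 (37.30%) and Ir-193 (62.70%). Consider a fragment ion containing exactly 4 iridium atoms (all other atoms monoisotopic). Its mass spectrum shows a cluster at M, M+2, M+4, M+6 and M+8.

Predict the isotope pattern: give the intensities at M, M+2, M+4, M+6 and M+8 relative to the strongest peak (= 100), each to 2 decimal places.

5.26 : 35.39 : 89.23 : 100.00 : 42.02

The 4 Ir atoms are independent, so intensities follow the terms of (0.3730 + 0.6270)^4.
P(M) = 0.3730^4 = 0.019357
P(M+2) = 4 × 0.3730^3 × 0.6270^1 = 0.130153
P(M+4) = 6 × 0.3730^2 × 0.6270^2 = 0.328174
P(M+6) = 4 × 0.3730^1 × 0.6270^3 = 0.367766
P(M+8) = 0.6270^4 = 0.154550
The M+6 peak is largest (0.367766); scaling to 100 gives 5.26 : 35.39 : 89.23 : 100.00 : 42.02.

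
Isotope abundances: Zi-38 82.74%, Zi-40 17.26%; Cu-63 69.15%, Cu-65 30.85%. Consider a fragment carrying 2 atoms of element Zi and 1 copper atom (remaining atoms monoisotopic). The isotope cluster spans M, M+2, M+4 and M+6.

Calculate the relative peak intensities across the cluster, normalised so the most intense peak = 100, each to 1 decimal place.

Element Zi pattern (n=2): 0.68459076 : 0.28561848 : 0.02979076
Copper pattern (n=1): 0.6915 : 0.3085
Convolve the two distributions (both contribute in 2-u steps):
  M: 0.68459076×0.6915 = 0.473395
  M+2: 0.68459076×0.3085 + 0.28561848×0.6915 = 0.408701
  M+4: 0.28561848×0.3085 + 0.02979076×0.6915 = 0.108714
  M+6: 0.02979076×0.3085 = 0.009190
Scale to base peak (0.473395) = 100: 100.0 : 86.3 : 23.0 : 1.9

100.0 : 86.3 : 23.0 : 1.9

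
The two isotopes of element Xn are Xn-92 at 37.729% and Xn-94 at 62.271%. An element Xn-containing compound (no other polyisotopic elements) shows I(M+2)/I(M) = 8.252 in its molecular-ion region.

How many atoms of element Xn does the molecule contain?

5

The M+2/M ratio from n Xn atoms is n · q/p = n · 0.62271/0.37729.
n = 8.252 × 0.37729/0.62271 = 5.00 ≈ 5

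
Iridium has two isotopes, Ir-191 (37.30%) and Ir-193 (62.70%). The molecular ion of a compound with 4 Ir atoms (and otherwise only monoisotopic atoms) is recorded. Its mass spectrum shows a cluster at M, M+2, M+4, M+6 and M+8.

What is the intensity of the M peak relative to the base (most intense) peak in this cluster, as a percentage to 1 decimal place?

5.3%

(0.3730 + 0.6270)^4 gives M 0.0194, M+2 0.1302, M+4 0.3282, M+6 0.3678, M+8 0.1546; the largest is M+6.
P(M+6) = C(4,3) × 0.3730^1 × 0.6270^3 = 4 × 0.3730 × 0.24649188 = 0.367766 (base)
P(M) = C(4,0) × 0.3730^4 × 0.6270^0 = 1 × 0.01935688 × 1.0000 = 0.019357
Relative intensity = 0.019357 / 0.367766 × 100 = 5.3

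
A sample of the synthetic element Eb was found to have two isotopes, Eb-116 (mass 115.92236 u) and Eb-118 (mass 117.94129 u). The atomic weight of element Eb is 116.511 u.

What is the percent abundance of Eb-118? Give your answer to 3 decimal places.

29.156%

Let x be the fractional abundance of Eb-116; then Eb-118 has abundance 1 − x.
115.92236·x + 117.94129·(1 − x) = 116.511
(115.92236 − 117.94129)·x = 116.511 − 117.94129
x = -1.43029 / -2.01893 = 0.70844 → 70.844% Eb-116, 29.156% Eb-118.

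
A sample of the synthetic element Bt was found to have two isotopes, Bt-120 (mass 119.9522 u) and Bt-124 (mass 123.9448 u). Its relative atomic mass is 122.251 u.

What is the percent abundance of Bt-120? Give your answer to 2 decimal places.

42.42%

With x = fraction of Bt-120 (so Bt-124 is 1 − x):
119.9522·x + 123.9448·(1 − x) = 122.251
(119.9522 − 123.9448)·x = 122.251 − 123.9448
x = -1.6938 / -3.9926 = 0.42423 → 42.42% Bt-120, 57.58% Bt-124.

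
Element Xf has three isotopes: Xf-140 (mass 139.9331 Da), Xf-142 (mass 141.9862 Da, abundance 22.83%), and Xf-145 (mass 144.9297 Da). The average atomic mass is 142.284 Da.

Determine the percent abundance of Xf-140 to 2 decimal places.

The remaining 77.17% is split between Xf-140 (fraction x) and Xf-145 (fraction 0.7717 − x).
Substituting: 139.9331x + 144.9297(0.7717 − x) = 109.86855054
(139.9331 − 144.9297)x = -1.97369895  ⇒  x = 0.39501, y = 0.37669
Xf-140: 39.50%, Xf-145: 37.67%.

39.50%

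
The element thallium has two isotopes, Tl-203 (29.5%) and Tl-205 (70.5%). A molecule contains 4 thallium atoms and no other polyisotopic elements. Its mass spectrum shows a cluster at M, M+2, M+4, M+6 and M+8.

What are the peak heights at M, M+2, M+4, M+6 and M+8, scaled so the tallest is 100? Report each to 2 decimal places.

The 4 Tl atoms are independent, so intensities follow the terms of (0.295 + 0.705)^4.
P(M) = 0.295^4 = 0.007573
P(M+2) = 4 × 0.295^3 × 0.705^1 = 0.072396
P(M+4) = 6 × 0.295^2 × 0.705^2 = 0.259522
P(M+6) = 4 × 0.295^1 × 0.705^3 = 0.413475
P(M+8) = 0.705^4 = 0.247034
The M+6 peak is largest (0.413475); scaling to 100 gives 1.83 : 17.51 : 62.77 : 100.00 : 59.75.

1.83 : 17.51 : 62.77 : 100.00 : 59.75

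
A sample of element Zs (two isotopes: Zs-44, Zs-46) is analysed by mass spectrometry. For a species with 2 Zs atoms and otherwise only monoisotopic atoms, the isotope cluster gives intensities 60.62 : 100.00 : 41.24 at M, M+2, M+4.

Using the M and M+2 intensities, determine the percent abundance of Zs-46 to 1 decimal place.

Let p = fractional abundance of Zs-44. I(M+2)/I(M) = [C(2,1)·p^1·(1−p)] / p^2 = 2·(1−p)/p = 100.00/60.62 = 1.6496
(1−p)/p = 1.6496/2 = 0.8248  ⇒  p = 1/(1 + 0.8248) = 0.5480
Zs-44: 54.8%, Zs-46: 45.2%.

45.2%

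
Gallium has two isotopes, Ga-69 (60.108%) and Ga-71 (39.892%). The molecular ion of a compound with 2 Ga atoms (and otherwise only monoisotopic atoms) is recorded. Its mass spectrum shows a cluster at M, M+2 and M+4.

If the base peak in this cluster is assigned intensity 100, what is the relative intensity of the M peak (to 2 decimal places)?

(0.60108 + 0.39892)^2 gives M 0.3613, M+2 0.4796, M+4 0.1591; the largest is M+2.
P(M+2) = C(2,1) × 0.60108^1 × 0.39892^1 = 2 × 0.60108 × 0.39892 = 0.479566 (base)
P(M) = C(2,0) × 0.60108^2 × 0.39892^0 = 1 × 0.36129717 × 1.0000 = 0.361297
Relative intensity = 0.361297 / 0.479566 × 100 = 75.34

75.34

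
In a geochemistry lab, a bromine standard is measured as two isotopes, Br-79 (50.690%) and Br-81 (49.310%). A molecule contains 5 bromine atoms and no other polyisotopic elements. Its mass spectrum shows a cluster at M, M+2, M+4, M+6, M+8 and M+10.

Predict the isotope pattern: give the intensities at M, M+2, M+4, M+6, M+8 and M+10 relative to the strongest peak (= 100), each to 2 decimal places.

The 5 Br atoms are independent, so intensities follow the terms of (0.50690 + 0.49310)^5.
P(M) = 0.50690^5 = 0.033467
P(M+2) = 5 × 0.50690^4 × 0.49310^1 = 0.162777
P(M+4) = 10 × 0.50690^3 × 0.49310^2 = 0.316692
P(M+6) = 10 × 0.50690^2 × 0.49310^3 = 0.308070
P(M+8) = 5 × 0.50690^1 × 0.49310^4 = 0.149842
P(M+10) = 0.49310^5 = 0.029152
The M+4 peak is largest (0.316692); scaling to 100 gives 10.57 : 51.40 : 100.00 : 97.28 : 47.31 : 9.21.

10.57 : 51.40 : 100.00 : 97.28 : 47.31 : 9.21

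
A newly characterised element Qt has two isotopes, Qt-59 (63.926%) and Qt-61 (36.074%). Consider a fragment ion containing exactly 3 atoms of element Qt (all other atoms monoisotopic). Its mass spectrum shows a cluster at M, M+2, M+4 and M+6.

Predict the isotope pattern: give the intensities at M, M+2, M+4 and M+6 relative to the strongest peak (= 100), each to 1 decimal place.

59.1 : 100.0 : 56.4 : 10.6

The 3 Qt atoms are independent, so intensities follow the terms of (0.63926 + 0.36074)^3.
P(M) = 0.63926^3 = 0.261236
P(M+2) = 3 × 0.63926^2 × 0.36074^1 = 0.442253
P(M+4) = 3 × 0.63926^1 × 0.36074^2 = 0.249567
P(M+6) = 0.36074^3 = 0.046944
The M+2 peak is largest (0.442253); scaling to 100 gives 59.1 : 100.0 : 56.4 : 10.6.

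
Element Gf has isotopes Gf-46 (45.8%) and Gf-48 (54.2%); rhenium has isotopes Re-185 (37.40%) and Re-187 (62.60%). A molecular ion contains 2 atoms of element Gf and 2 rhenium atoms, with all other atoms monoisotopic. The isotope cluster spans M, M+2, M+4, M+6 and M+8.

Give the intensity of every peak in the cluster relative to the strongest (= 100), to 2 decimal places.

8.25 : 47.13 : 100.00 : 93.35 : 32.36

Element Gf pattern (n=2): 0.209764 : 0.496472 : 0.293764
Rhenium pattern (n=2): 0.139876 : 0.468248 : 0.391876
Convolve the two distributions (both contribute in 2-u steps):
  M: 0.209764×0.139876 = 0.029341
  M+2: 0.209764×0.468248 + 0.496472×0.139876 = 0.167666
  M+4: 0.209764×0.391876 + 0.496472×0.468248 + 0.293764×0.139876 = 0.355764
  M+6: 0.496472×0.391876 + 0.293764×0.468248 = 0.332110
  M+8: 0.293764×0.391876 = 0.115119
Scale to base peak (0.355764) = 100: 8.25 : 47.13 : 100.00 : 93.35 : 32.36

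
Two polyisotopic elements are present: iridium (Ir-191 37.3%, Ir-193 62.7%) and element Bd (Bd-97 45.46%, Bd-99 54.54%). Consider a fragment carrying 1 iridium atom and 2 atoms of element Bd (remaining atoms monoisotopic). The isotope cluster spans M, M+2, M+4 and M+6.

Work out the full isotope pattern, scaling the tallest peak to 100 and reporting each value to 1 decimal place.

Iridium pattern (n=1): 0.3730 : 0.6270
Element Bd pattern (n=2): 0.20666116 : 0.49587768 : 0.29746116
Convolve the two distributions (both contribute in 2-u steps):
  M: 0.3730×0.20666116 = 0.077085
  M+2: 0.3730×0.49587768 + 0.6270×0.20666116 = 0.314539
  M+4: 0.3730×0.29746116 + 0.6270×0.49587768 = 0.421868
  M+6: 0.6270×0.29746116 = 0.186508
Scale to base peak (0.421868) = 100: 18.3 : 74.6 : 100.0 : 44.2

18.3 : 74.6 : 100.0 : 44.2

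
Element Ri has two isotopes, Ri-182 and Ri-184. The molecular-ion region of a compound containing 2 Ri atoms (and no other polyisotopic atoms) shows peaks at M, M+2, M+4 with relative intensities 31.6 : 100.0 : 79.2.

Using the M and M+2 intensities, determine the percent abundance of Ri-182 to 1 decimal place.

38.7%

Let p = fractional abundance of Ri-182. I(M+2)/I(M) = [C(2,1)·p^1·(1−p)] / p^2 = 2·(1−p)/p = 100.0/31.6 = 3.1646
(1−p)/p = 3.1646/2 = 1.5823  ⇒  p = 1/(1 + 1.5823) = 0.3873
Ri-182: 38.7%, Ri-184: 61.3%.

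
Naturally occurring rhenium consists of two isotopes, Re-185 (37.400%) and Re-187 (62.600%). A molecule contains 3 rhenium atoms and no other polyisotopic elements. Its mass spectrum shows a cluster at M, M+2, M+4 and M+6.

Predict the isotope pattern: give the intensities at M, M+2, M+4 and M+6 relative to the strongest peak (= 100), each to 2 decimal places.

Expanding (0.37400 + 0.62600)^3:
P(M) = 0.37400^3 = 0.052314
P(M+2) = 3 × 0.37400^2 × 0.62600^1 = 0.262687
P(M+4) = 3 × 0.37400^1 × 0.62600^2 = 0.439685
P(M+6) = 0.62600^3 = 0.245314
The M+4 peak is largest (0.439685); scaling to 100 gives 11.90 : 59.74 : 100.00 : 55.79.

11.90 : 59.74 : 100.00 : 55.79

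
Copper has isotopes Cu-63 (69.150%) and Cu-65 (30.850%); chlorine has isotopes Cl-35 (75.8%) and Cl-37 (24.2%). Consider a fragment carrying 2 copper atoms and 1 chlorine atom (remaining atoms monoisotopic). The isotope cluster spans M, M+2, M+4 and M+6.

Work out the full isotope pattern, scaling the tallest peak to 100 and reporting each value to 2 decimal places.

Copper pattern (n=2): 0.47817225 : 0.4266555 : 0.09517225
Chlorine pattern (n=1): 0.7580 : 0.2420
Convolve the two distributions (both contribute in 2-u steps):
  M: 0.47817225×0.7580 = 0.362455
  M+2: 0.47817225×0.2420 + 0.4266555×0.7580 = 0.439123
  M+4: 0.4266555×0.2420 + 0.09517225×0.7580 = 0.175391
  M+6: 0.09517225×0.2420 = 0.023032
Scale to base peak (0.439123) = 100: 82.54 : 100.00 : 39.94 : 5.24

82.54 : 100.00 : 39.94 : 5.24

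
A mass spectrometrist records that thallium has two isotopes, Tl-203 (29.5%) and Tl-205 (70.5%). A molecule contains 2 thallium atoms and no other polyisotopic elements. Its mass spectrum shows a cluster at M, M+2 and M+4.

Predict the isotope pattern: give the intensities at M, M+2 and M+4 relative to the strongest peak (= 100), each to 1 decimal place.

17.5 : 83.7 : 100.0

Expanding (0.295 + 0.705)^2:
P(M) = 0.295^2 = 0.087025
P(M+2) = 2 × 0.295^1 × 0.705^1 = 0.415950
P(M+4) = 0.705^2 = 0.497025
The M+4 peak is largest (0.497025); scaling to 100 gives 17.5 : 83.7 : 100.0.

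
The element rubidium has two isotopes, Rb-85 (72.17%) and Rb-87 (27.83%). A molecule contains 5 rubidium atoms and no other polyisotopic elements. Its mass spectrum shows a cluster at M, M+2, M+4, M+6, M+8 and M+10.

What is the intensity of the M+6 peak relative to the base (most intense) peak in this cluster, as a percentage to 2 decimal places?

29.74%

(0.7217 + 0.2783)^5 gives M 0.1958, M+2 0.3775, M+4 0.2911, M+6 0.1123, M+8 0.0216, M+10 0.0017; the largest is M+2.
P(M+2) = C(5,1) × 0.7217^4 × 0.2783^1 = 5 × 0.27128565 × 0.2783 = 0.377494 (base)
P(M+6) = C(5,3) × 0.7217^2 × 0.2783^3 = 10 × 0.52085089 × 0.02155458 = 0.112267
Relative intensity = 0.112267 / 0.377494 × 100 = 29.74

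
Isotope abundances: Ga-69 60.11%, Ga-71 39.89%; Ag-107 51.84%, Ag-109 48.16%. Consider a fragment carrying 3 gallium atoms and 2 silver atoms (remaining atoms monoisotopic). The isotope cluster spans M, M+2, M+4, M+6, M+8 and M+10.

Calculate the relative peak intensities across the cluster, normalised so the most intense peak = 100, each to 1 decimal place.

17.0 : 65.4 : 100.0 : 75.9 : 28.6 : 4.3

Gallium pattern (n=3): 0.21719018 : 0.43239309 : 0.28694328 : 0.06347345
Silver pattern (n=2): 0.26873856 : 0.49932288 : 0.23193856
Convolve the two distributions (both contribute in 2-u steps):
  M: 0.21719018×0.26873856 = 0.058367
  M+2: 0.21719018×0.49932288 + 0.43239309×0.26873856 = 0.224649
  M+4: 0.21719018×0.23193856 + 0.43239309×0.49932288 + 0.28694328×0.26873856 = 0.343391
  M+6: 0.43239309×0.23193856 + 0.28694328×0.49932288 + 0.06347345×0.26873856 = 0.260624
  M+8: 0.28694328×0.23193856 + 0.06347345×0.49932288 = 0.098247
  M+10: 0.06347345×0.23193856 = 0.014722
Scale to base peak (0.343391) = 100: 17.0 : 65.4 : 100.0 : 75.9 : 28.6 : 4.3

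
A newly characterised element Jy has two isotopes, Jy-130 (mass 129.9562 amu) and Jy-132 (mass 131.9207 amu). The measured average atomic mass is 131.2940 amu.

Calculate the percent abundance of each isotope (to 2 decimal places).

Let x be the fractional abundance of Jy-130; then Jy-132 has abundance 1 − x.
129.9562·x + 131.9207·(1 − x) = 131.2940
(129.9562 − 131.9207)·x = 131.2940 − 131.9207
x = -0.6267 / -1.9645 = 0.31901 → 31.90% Jy-130, 68.10% Jy-132.

Jy-130: 31.90%, Jy-132: 68.10%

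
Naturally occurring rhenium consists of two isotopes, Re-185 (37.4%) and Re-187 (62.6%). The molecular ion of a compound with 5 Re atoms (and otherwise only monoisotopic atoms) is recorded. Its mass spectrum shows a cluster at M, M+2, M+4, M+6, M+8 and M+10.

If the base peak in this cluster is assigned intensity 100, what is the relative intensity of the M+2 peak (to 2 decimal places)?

Binomial terms of (0.374 + 0.626)^5: M 0.0073, M+2 0.0612, M+4 0.2050, M+6 0.3431, M+8 0.2872, M+10 0.0961 → M+6 is the base peak.
P(M+6) = C(5,3) × 0.374^2 × 0.626^3 = 10 × 0.139876 × 0.24531438 = 0.343136 (base)
P(M+2) = C(5,1) × 0.374^4 × 0.626^1 = 5 × 0.0195653 × 0.6260 = 0.061239
Relative intensity = 0.061239 / 0.343136 × 100 = 17.85

17.85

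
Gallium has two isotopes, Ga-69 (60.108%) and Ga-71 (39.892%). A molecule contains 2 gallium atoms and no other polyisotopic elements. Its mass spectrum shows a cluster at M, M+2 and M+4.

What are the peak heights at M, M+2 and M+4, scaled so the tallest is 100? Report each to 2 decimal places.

75.34 : 100.00 : 33.18

Expanding (0.60108 + 0.39892)^2:
P(M) = 0.60108^2 = 0.361297
P(M+2) = 2 × 0.60108^1 × 0.39892^1 = 0.479566
P(M+4) = 0.39892^2 = 0.159137
The M+2 peak is largest (0.479566); scaling to 100 gives 75.34 : 100.00 : 33.18.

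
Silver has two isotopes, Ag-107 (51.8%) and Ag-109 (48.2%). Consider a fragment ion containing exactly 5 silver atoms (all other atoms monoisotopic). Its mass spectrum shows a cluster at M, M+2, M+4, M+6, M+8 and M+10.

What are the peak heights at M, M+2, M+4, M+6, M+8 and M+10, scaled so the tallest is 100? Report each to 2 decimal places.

Each Ag atom is independently Ag-107 (p = 0.518) or Ag-109 (q = 0.482); the cluster is the binomial expansion (p + q)^5.
P(M) = 0.518^5 = 0.037295
P(M+2) = 5 × 0.518^4 × 0.482^1 = 0.173515
P(M+4) = 10 × 0.518^3 × 0.482^2 = 0.322911
P(M+6) = 10 × 0.518^2 × 0.482^3 = 0.300470
P(M+8) = 5 × 0.518^1 × 0.482^4 = 0.139794
P(M+10) = 0.482^5 = 0.026016
The M+4 peak is largest (0.322911); scaling to 100 gives 11.55 : 53.73 : 100.00 : 93.05 : 43.29 : 8.06.

11.55 : 53.73 : 100.00 : 93.05 : 43.29 : 8.06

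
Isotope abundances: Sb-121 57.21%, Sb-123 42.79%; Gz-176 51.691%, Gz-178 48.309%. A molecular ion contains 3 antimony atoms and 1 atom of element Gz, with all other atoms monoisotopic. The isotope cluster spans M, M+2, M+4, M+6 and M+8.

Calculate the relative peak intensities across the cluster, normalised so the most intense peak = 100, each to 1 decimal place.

Antimony pattern (n=3): 0.18724742 : 0.42015297 : 0.3142518 : 0.07834781
Element Gz pattern (n=1): 0.51691 : 0.48309
Convolve the two distributions (both contribute in 2-u steps):
  M: 0.18724742×0.51691 = 0.096790
  M+2: 0.18724742×0.48309 + 0.42015297×0.51691 = 0.307639
  M+4: 0.42015297×0.48309 + 0.3142518×0.51691 = 0.365412
  M+6: 0.3142518×0.48309 + 0.07834781×0.51691 = 0.192311
  M+8: 0.07834781×0.48309 = 0.037849
Scale to base peak (0.365412) = 100: 26.5 : 84.2 : 100.0 : 52.6 : 10.4

26.5 : 84.2 : 100.0 : 52.6 : 10.4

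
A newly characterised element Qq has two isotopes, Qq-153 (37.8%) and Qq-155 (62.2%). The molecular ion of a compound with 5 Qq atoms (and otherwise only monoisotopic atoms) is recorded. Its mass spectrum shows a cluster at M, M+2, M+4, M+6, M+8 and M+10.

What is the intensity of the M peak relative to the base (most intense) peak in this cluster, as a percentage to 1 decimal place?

(0.378 + 0.622)^5 gives M 0.0077, M+2 0.0635, M+4 0.2090, M+6 0.3438, M+8 0.2829, M+10 0.0931; the largest is M+6.
P(M+6) = C(5,3) × 0.378^2 × 0.622^3 = 10 × 0.142884 × 0.24064185 = 0.343839 (base)
P(M) = C(5,0) × 0.378^5 × 0.622^0 = 1 × 0.00771719 × 1.0000 = 0.007717
Relative intensity = 0.007717 / 0.343839 × 100 = 2.2

2.2%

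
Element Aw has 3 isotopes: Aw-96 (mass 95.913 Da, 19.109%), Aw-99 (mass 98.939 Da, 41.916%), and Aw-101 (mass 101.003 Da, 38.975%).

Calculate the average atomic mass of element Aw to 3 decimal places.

The abundance-weighted mean is 0.19109 × 95.913 + 0.41916 × 98.939 + 0.38975 × 101.003
= 18.3280 + 41.4713 + 39.3659 = 99.1652 Da

99.165 Da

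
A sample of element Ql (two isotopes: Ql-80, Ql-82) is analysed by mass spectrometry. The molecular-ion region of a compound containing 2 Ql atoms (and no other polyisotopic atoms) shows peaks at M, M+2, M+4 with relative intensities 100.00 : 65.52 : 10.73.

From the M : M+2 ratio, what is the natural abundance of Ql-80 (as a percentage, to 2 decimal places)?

If p is the fraction of Ql that is Ql-80, then I(M+2)/I(M) = [C(2,1)·p^1·(1−p)] / p^2 = 2·(1−p)/p = 65.52/100.00 = 0.6552
(1−p)/p = 0.6552/2 = 0.3276  ⇒  p = 1/(1 + 0.3276) = 0.7532
Ql-80: 75.32%, Ql-82: 24.68%.

75.32%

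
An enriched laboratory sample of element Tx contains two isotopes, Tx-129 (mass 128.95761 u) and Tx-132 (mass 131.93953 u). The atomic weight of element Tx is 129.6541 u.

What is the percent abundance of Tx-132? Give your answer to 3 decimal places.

23.357%

Let x be the fractional abundance of Tx-129; then Tx-132 has abundance 1 − x.
128.95761·x + 131.93953·(1 − x) = 129.6541
(128.95761 − 131.93953)·x = 129.6541 − 131.93953
x = -2.28543 / -2.98192 = 0.76643 → 76.643% Tx-129, 23.357% Tx-132.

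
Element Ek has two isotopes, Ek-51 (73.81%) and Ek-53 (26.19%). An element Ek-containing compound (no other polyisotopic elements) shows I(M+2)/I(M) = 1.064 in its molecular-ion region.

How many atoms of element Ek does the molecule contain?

For n independent Ek atoms, I(M+2)/I(M) = n · (abundance Ek-53) / (abundance Ek-51) = n · 0.2619/0.7381.
n = 1.064 × 0.7381/0.2619 = 3.00 ≈ 3

3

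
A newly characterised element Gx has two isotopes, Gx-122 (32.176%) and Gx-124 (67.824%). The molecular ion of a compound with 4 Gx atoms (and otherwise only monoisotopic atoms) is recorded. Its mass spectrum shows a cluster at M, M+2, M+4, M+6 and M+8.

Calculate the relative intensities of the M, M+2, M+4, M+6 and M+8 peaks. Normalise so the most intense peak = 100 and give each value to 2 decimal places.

Each Gx atom is independently Gx-122 (p = 0.32176) or Gx-124 (q = 0.67824); the cluster is the binomial expansion (p + q)^4.
P(M) = 0.32176^4 = 0.010718
P(M+2) = 4 × 0.32176^3 × 0.67824^1 = 0.090373
P(M+4) = 6 × 0.32176^2 × 0.67824^2 = 0.285747
P(M+6) = 4 × 0.32176^1 × 0.67824^3 = 0.401552
P(M+8) = 0.67824^4 = 0.211609
The M+6 peak is largest (0.401552); scaling to 100 gives 2.67 : 22.51 : 71.16 : 100.00 : 52.70.

2.67 : 22.51 : 71.16 : 100.00 : 52.70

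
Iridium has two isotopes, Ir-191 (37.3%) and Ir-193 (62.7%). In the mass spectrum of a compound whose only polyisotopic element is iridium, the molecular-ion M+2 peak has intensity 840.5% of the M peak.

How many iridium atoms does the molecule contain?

The M+2/M ratio from n Ir atoms is n · q/p = n · 0.627/0.373.
n = 8.405 × 0.373/0.627 = 5.00 ≈ 5

5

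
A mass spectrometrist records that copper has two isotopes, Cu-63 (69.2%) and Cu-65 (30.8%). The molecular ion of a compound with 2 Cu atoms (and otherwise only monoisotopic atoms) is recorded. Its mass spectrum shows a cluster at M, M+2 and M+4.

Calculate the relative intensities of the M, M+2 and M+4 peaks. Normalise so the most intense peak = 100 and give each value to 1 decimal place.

Expanding (0.692 + 0.308)^2:
P(M) = 0.692^2 = 0.478864
P(M+2) = 2 × 0.692^1 × 0.308^1 = 0.426272
P(M+4) = 0.308^2 = 0.094864
The M peak is largest (0.478864); scaling to 100 gives 100.0 : 89.0 : 19.8.

100.0 : 89.0 : 19.8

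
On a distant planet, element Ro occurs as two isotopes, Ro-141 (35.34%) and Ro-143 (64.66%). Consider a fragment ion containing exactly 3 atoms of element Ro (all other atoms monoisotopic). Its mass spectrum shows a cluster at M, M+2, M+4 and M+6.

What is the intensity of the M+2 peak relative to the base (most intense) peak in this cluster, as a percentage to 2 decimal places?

(0.3534 + 0.6466)^3 gives M 0.0441, M+2 0.2423, M+4 0.4433, M+6 0.2703; the largest is M+4.
P(M+4) = C(3,2) × 0.3534^1 × 0.6466^2 = 3 × 0.3534 × 0.41809156 = 0.443261 (base)
P(M+2) = C(3,1) × 0.3534^2 × 0.6466^1 = 3 × 0.12489156 × 0.6466 = 0.242265
Relative intensity = 0.242265 / 0.443261 × 100 = 54.66

54.66%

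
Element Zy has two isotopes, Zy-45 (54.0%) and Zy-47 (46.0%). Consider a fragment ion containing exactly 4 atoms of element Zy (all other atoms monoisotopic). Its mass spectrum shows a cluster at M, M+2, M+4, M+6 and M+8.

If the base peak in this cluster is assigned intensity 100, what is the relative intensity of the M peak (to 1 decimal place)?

Term probabilities: M 0.0850, M+2 0.2897, M+4 0.3702, M+6 0.2102, M+8 0.0448. Base peak = M+4.
P(M+4) = C(4,2) × 0.540^2 × 0.460^2 = 6 × 0.2916 × 0.2116 = 0.370215 (base)
P(M) = C(4,0) × 0.540^4 × 0.460^0 = 1 × 0.08503056 × 1.0000 = 0.085031
Relative intensity = 0.085031 / 0.370215 × 100 = 23.0

23.0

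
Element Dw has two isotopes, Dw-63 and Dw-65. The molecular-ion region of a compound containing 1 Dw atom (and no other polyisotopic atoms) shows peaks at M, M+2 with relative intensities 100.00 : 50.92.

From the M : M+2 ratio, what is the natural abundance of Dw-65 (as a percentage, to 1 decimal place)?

33.7%

Write p for the Dw-63 fraction. I(M+2)/I(M) = [C(1,1)·p^0·(1−p)] / p^1 = 1·(1−p)/p = 50.92/100.00 = 0.5092
(1−p)/p = 0.5092/1 = 0.5092  ⇒  p = 1/(1 + 0.5092) = 0.6626
Dw-63: 66.3%, Dw-65: 33.7%.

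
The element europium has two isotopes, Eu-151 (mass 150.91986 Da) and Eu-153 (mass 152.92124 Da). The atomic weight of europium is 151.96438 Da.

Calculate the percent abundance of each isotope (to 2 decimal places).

With x = fraction of Eu-151 (so Eu-153 is 1 − x):
150.91986·x + 152.92124·(1 − x) = 151.96438
(150.91986 − 152.92124)·x = 151.96438 − 152.92124
x = -0.95686 / -2.00138 = 0.47810 → 47.81% Eu-151, 52.19% Eu-153.

Eu-151: 47.81%, Eu-153: 52.19%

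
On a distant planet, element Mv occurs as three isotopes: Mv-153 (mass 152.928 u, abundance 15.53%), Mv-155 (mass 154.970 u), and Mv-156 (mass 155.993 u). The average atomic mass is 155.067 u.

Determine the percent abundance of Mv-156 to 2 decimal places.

The remaining 84.47% is split between Mv-155 (fraction x) and Mv-156 (fraction 0.8447 − x).
Substituting: 154.970x + 155.993(0.8447 − x) = 131.3172816
(154.970 − 155.993)x = -0.4500055  ⇒  x = 0.43989, y = 0.40481
Mv-155: 43.99%, Mv-156: 40.48%.

40.48%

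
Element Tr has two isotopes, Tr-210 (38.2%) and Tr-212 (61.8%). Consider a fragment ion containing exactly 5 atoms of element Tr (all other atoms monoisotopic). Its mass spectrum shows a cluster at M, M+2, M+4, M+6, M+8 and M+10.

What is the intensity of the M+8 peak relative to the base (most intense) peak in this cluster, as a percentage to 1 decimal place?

80.9%

(0.382 + 0.618)^5 gives M 0.0081, M+2 0.0658, M+4 0.2129, M+6 0.3444, M+8 0.2786, M+10 0.0901; the largest is M+6.
P(M+6) = C(5,3) × 0.382^2 × 0.618^3 = 10 × 0.145924 × 0.23602903 = 0.344423 (base)
P(M+8) = C(5,4) × 0.382^1 × 0.618^4 = 5 × 0.3820 × 0.14586594 = 0.278604
Relative intensity = 0.278604 / 0.344423 × 100 = 80.9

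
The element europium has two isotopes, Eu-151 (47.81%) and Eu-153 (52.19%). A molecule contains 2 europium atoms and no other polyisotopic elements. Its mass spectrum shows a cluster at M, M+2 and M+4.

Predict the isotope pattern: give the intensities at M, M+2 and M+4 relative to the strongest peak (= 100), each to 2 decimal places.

The 2 Eu atoms are independent, so intensities follow the terms of (0.4781 + 0.5219)^2.
P(M) = 0.4781^2 = 0.228580
P(M+2) = 2 × 0.4781^1 × 0.5219^1 = 0.499041
P(M+4) = 0.5219^2 = 0.272380
The M+2 peak is largest (0.499041); scaling to 100 gives 45.80 : 100.00 : 54.58.

45.80 : 100.00 : 54.58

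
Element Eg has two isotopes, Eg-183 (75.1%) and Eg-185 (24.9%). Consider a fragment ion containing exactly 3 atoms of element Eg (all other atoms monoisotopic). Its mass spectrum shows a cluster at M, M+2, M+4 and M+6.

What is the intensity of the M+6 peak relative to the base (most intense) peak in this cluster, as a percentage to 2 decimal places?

3.64%

Term probabilities: M 0.4236, M+2 0.4213, M+4 0.1397, M+6 0.0154. Base peak = M.
P(M) = C(3,0) × 0.751^3 × 0.249^0 = 1 × 0.42356475 × 1.0000 = 0.423565 (base)
P(M+6) = C(3,3) × 0.751^0 × 0.249^3 = 1 × 1.0000 × 0.01543825 = 0.015438
Relative intensity = 0.015438 / 0.423565 × 100 = 3.64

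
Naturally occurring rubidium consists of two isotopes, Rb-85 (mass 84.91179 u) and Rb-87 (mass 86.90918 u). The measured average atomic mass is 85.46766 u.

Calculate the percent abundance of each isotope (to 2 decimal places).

Rb-85: 72.17%, Rb-87: 27.83%

With x = fraction of Rb-85 (so Rb-87 is 1 − x):
84.91179·x + 86.90918·(1 − x) = 85.46766
(84.91179 − 86.90918)·x = 85.46766 − 86.90918
x = -1.44152 / -1.99739 = 0.72170 → 72.17% Rb-85, 27.83% Rb-87.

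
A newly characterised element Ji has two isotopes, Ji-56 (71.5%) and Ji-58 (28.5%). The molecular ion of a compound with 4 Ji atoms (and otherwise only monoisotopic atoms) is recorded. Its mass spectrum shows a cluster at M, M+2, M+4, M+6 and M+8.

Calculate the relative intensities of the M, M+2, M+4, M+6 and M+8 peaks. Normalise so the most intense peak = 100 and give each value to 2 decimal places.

62.72 : 100.00 : 59.79 : 15.89 : 1.58

Expanding (0.715 + 0.285)^4:
P(M) = 0.715^4 = 0.261351
P(M+2) = 4 × 0.715^3 × 0.285^1 = 0.416699
P(M+4) = 6 × 0.715^2 × 0.285^2 = 0.249146
P(M+6) = 4 × 0.715^1 × 0.285^3 = 0.066206
P(M+8) = 0.285^4 = 0.006598
The M+2 peak is largest (0.416699); scaling to 100 gives 62.72 : 100.00 : 59.79 : 15.89 : 1.58.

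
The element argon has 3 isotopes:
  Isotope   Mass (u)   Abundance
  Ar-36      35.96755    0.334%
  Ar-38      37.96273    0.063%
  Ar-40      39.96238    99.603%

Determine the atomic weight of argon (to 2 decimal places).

39.95 u

Average mass = Σ (abundance × isotope mass) = 0.00334 × 35.96755 + 0.00063 × 37.96273 + 0.99603 × 39.96238
= 0.120132 + 0.023917 + 39.803729 = 39.947778 u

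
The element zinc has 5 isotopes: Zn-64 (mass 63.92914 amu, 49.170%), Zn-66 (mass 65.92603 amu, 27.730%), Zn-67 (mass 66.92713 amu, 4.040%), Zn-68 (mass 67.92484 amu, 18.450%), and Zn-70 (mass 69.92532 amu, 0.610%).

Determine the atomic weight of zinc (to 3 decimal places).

Weight each isotope mass by its fractional abundance: 0.49170 × 63.92914 + 0.27730 × 65.92603 + 0.04040 × 66.92713 + 0.18450 × 67.92484 + 0.00610 × 69.92532
= 31.433958 + 18.281288 + 2.703856 + 12.532133 + 0.426544 = 65.377779 amu

65.378 amu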